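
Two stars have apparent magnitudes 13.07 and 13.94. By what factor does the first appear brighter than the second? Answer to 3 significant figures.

Magnitude difference = -0.87
Flux ratio = 10^(−0.4 Δm) = 10^(−0.4 × -0.87) = 10^0.348 = 2.228

2.23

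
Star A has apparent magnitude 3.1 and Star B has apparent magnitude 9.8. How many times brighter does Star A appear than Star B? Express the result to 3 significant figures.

479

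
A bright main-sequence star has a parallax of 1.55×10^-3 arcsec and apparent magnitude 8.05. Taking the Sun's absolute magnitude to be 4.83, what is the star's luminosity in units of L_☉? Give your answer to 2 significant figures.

d = 1/p = 1/1.55×10^-3″ = 645.2 pc
M = m − 5 log₁₀ d + 5 = 8.05 − 5·2.8097 + 5 = -0.998
M − M_☉ = -0.998 − 4.83 = -5.828
L/L_☉ = 10^(−0.4 × -5.828) = 214.5

L/L_☉ ≈ 210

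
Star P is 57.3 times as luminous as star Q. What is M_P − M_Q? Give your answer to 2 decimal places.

M_P − M_Q ≈ -4.40

Pogson: ΔM = −2.5 log₁₀(ratio) = −2.5 log₁₀(57.3) = −2.5 × 1.7582 = -4.395
Star P is brighter, so it has the smaller magnitude: the difference is negative.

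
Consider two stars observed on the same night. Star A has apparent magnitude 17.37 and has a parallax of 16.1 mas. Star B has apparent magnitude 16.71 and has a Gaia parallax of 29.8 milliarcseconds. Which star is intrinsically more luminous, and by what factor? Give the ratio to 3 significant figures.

Star A is more luminous, by a factor of 1.87.

Star A: p = 16.1 mas = 0.0161″ → d = 1/p = 62.11 pc
Star A: M = m − 5 log₁₀ d + 5 = 17.37 − 5·1.7932 + 5 = 13.404
Star B: p = 29.8 mas = 0.0298″ → d = 1/p = 33.56 pc
Star B: M = m − 5 log₁₀ d + 5 = 16.71 − 5·1.5258 + 5 = 14.081
ΔM = M_A − M_B = 13.404 − (14.081) = -0.677; smaller M is more luminous → Star A.
L ratio = 10^(0.4 |ΔM|) = 10^0.271 = 1.865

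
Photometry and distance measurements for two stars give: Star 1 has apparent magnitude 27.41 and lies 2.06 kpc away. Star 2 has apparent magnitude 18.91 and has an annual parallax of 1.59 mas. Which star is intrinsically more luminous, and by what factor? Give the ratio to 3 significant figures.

Star 1: d = 2.06 kpc = 2060 pc
Star 1: M = m − 5 log₁₀ d + 5 = 27.41 − 5·3.3139 + 5 = 15.841
Star 2: p = 1.59 mas = 1.59×10^-3″ → d = 1/p = 628.9 pc
Star 2: M = m − 5 log₁₀ d + 5 = 18.91 − 5·2.7986 + 5 = 9.917
ΔM = M_1 − M_2 = 15.841 − (9.917) = 5.924; smaller M is more luminous → Star 2.
L ratio = 10^(0.4 |ΔM|) = 10^2.369 = 234.1

Star 2 is more luminous, by a factor of 234.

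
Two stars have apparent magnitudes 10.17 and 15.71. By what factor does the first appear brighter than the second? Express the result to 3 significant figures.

Magnitude difference = -5.54
Flux ratio = 10^(−0.4 Δm) = 10^(−0.4 × -5.54) = 10^2.216 = 164.4

164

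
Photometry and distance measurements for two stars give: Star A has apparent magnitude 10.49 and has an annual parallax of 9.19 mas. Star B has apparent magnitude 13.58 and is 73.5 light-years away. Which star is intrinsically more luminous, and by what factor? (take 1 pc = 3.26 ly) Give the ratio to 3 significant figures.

Star A: p = 9.19 mas = 9.19×10^-3″ → d = 1/p = 108.8 pc
Star A: M = m − 5 log₁₀ d + 5 = 10.49 − 5·2.0367 + 5 = 5.307
Star B: d = 73.5 ly / 3.26 = 22.55 pc
Star B: M = m − 5 log₁₀ d + 5 = 13.58 − 5·1.3531 + 5 = 11.815
ΔM = M_A − M_B = 5.307 − (11.815) = -6.508; smaller M is more luminous → Star A.
L ratio = 10^(0.4 |ΔM|) = 10^2.603 = 401.1

Star A is more luminous, by a factor of 401.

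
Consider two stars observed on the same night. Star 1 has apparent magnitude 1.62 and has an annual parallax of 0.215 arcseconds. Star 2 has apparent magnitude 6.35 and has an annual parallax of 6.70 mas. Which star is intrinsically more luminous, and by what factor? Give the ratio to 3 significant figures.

Star 2 is more luminous, by a factor of 13.2.

Star 1: d = 1/p = 1/0.215″ = 4.651 pc
Star 1: M = m − 5 log₁₀ d + 5 = 1.62 − 5·0.6676 + 5 = 3.282
Star 2: p = 6.70 mas = 6.70×10^-3″ → d = 1/p = 149.3 pc
Star 2: M = m − 5 log₁₀ d + 5 = 6.35 − 5·2.1739 + 5 = 0.480
ΔM = M_1 − M_2 = 3.282 − (0.480) = 2.802; smaller M is more luminous → Star 2.
L ratio = 10^(0.4 |ΔM|) = 10^1.121 = 13.20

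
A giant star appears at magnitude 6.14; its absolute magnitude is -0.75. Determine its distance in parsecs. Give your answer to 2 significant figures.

Distance modulus: m − M = 6.14 − (-0.75) = 6.890
m − M = 5 log₁₀ d − 5
log₁₀ d = (m − M)/5 + 1 = 2.3780
d = 10^2.3780 = 238.8 pc

d ≈ 240 pc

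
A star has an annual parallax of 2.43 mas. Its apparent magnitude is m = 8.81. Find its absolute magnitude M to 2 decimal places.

p = 2.43 mas = 2.43×10^-3″ → d = 1/p = 411.5 pc
5 log₁₀(d/10 pc) = 5 log₁₀(411.5) − 5 = 8.072
M = m − 5 log₁₀(d/10) = 8.81 − 8.072 = 0.738

M ≈ 0.74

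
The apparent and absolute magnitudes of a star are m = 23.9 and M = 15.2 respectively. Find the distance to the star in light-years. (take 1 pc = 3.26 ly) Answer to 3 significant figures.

μ = m − M = 8.700
m − M = 5 log₁₀ d − 5
log₁₀ d = (m − M)/5 + 1 = 2.7400
d = 10^2.7400 = 549.5 pc
= 1792 ly

d ≈ 1790 ly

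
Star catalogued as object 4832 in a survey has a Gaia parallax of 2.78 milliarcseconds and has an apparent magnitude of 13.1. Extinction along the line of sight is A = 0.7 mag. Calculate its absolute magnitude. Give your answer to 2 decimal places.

M ≈ 4.62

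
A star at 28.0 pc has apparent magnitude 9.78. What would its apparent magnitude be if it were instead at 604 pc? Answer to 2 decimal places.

m ≈ 16.45

Flux ∝ 1/d², so Δm = 5 log₁₀(d₂/d₁) = 5 log₁₀(604/28.0) = 6.669
m₂ = m₁ + Δm = 9.78 + (6.669) = 16.449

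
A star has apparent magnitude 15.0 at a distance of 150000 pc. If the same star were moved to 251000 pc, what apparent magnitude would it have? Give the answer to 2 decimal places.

m ≈ 16.12

Flux ∝ 1/d², so Δm = 5 log₁₀(d₂/d₁) = 5 log₁₀(251000/150000) = 1.118
m₂ = m₁ + Δm = 15.0 + (1.118) = 16.118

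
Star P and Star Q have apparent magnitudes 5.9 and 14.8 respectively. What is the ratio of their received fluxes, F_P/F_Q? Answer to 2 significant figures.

Magnitude difference = -8.9
Flux ratio = 10^(−0.4 Δm) = 10^(−0.4 × -8.9) = 10^3.560 = 3631

F_P/F_Q ≈ 3600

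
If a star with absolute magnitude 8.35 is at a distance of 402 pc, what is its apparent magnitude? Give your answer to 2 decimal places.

m ≈ 16.37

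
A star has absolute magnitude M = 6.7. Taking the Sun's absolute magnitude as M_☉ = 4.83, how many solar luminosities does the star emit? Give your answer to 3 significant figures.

L/L_☉ ≈ 0.179

M − M_☉ = 6.7 − 4.83 = 1.870
L/L_☉ = 10^(−0.4 (M − M_☉)) = 10^-0.748 = 0.1786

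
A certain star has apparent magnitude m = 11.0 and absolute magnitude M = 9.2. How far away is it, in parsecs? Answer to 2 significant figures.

Distance modulus: m − M = 11.0 − (9.2) = 1.800
m − M = 5 log₁₀ d − 5
log₁₀ d = (m − M)/5 + 1 = 1.3600
d = 10^1.3600 = 22.91 pc

d ≈ 23 pc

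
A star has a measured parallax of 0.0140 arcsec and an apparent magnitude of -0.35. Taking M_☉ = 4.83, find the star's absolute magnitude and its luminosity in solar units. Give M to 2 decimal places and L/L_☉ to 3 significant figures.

d = 1/p = 1/0.0140″ = 71.43 pc
M = m − 5 log₁₀ d + 5 = -0.35 − 5·1.8539 + 5 = -4.619
M − M_☉ = -4.619 − 4.83 = -9.449
L/L_☉ = 10^(−0.4 × -9.449) = 6022

M ≈ -4.62; L/L_☉ ≈ 6020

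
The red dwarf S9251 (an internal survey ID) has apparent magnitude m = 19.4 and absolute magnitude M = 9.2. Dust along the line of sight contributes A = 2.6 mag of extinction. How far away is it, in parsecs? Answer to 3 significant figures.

m − M = 5 log₁₀(d/10 pc) + A  ⇒  19.4 − (9.2) − 2.6 = 5 log₁₀(d/10)
7.600 = 5 log₁₀(d/10)
log₁₀ d = (m − M − A)/5 + 1 = 2.5200
d = 10^2.5200 = 331.1 pc

d ≈ 331 pc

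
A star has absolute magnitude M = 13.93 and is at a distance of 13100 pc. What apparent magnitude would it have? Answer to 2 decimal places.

m = M + 5 log₁₀ d − 5 = 13.93 + 5·4.1173 − 5 = 29.516

m ≈ 29.52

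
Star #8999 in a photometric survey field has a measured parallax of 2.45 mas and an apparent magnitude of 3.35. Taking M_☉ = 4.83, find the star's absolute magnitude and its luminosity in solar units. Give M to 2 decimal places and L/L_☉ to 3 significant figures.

d = 1/p = 1000/2.45 mas = 408.2 pc
M = m − 5 log₁₀ d + 5 = 3.35 − 5·2.6108 + 5 = -4.704
M − M_☉ = -4.704 − 4.83 = -9.534
L/L_☉ = 10^(−0.4 × -9.534) = 6511

M ≈ -4.70; L/L_☉ ≈ 6510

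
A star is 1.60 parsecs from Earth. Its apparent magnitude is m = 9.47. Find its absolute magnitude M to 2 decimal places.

M ≈ 13.45

5 log₁₀(d/10 pc) = 5 log₁₀(1.600) − 5 = -3.979
M = m − 5 log₁₀(d/10) = 9.47 + 3.979 = 13.449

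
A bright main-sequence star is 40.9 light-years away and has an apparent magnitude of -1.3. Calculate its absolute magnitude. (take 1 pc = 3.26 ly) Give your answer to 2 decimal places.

M ≈ -1.79

d = 40.9 ly / 3.26 = 12.55 pc
5 log₁₀(d/10 pc) = 5 log₁₀(12.55) − 5 = 0.493
M = m − 5 log₁₀(d/10) = -1.3 − 0.493 = -1.793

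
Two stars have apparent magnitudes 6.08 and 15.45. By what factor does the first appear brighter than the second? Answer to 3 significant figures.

5600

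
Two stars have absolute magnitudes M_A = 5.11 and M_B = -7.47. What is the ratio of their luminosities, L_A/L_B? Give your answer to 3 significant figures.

L_A/L_B ≈ 9.29×10^-6

ΔM = M_A − M_B = 12.58
L_A/L_B = 10^(−0.4 ΔM) = 10^-5.032 = 9.290×10^-6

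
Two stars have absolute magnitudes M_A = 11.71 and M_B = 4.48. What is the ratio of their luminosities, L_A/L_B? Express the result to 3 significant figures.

ΔM = M_A − M_B = 7.23
L_A/L_B = 10^(−0.4 ΔM) = 10^-2.892 = 1.282×10^-3

L_A/L_B ≈ 1.28×10^-3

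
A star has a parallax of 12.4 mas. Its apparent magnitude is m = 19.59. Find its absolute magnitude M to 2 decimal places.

p = 12.4 mas = 0.0124″ → d = 1/p = 80.65 pc
5 log₁₀(d/10 pc) = 5 log₁₀(80.65) − 5 = 4.533
M = m − 5 log₁₀(d/10) = 19.59 − 4.533 = 15.057

M ≈ 15.06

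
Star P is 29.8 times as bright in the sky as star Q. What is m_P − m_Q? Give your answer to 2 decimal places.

Pogson: Δm = −2.5 log₁₀(ratio) = −2.5 log₁₀(29.8) = −2.5 × 1.4742 = -3.686
Star P is brighter, so it has the smaller magnitude: the difference is negative.

m_P − m_Q ≈ -3.69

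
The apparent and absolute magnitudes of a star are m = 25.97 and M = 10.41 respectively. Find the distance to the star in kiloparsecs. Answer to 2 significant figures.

d ≈ 13 kpc

μ = m − M = 15.560
m − M = 5 log₁₀ d − 5
log₁₀ d = (m − M)/5 + 1 = 4.1120
d = 10^4.1120 = 12940 pc
= 12.94 kpc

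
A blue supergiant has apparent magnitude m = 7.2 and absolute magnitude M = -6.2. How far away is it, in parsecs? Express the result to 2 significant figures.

Distance modulus: m − M = 7.2 − (-6.2) = 13.400
m − M = 5 log₁₀ d − 5
log₁₀ d = (m − M)/5 + 1 = 3.6800
d = 10^3.6800 = 4786 pc

d ≈ 4800 pc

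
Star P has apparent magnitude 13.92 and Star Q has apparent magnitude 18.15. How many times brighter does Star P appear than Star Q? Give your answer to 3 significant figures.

49.2

Δm = 13.92 − (18.15) = -4.23
Flux ratio = 10^(−0.4 Δm) = 10^(−0.4 × -4.23) = 10^1.692 = 49.20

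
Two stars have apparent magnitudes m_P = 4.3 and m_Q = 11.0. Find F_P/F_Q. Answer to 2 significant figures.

F_P/F_Q ≈ 480

Magnitude difference = -6.7
Flux ratio = 10^(−0.4 Δm) = 10^(−0.4 × -6.7) = 10^2.680 = 478.6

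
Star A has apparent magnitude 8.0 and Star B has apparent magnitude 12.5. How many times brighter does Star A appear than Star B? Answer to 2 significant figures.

63

Magnitude difference = -4.5
Flux ratio = 10^(−0.4 Δm) = 10^(−0.4 × -4.5) = 10^1.800 = 63.10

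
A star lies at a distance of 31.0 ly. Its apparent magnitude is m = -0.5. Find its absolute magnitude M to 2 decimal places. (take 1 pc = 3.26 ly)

d = 31.0 ly / 3.26 = 9.509 pc
5 log₁₀(d/10 pc) = 5 log₁₀(9.509) − 5 = -0.109
M = m − 5 log₁₀(d/10) = -0.5 + 0.109 = -0.391

M ≈ -0.39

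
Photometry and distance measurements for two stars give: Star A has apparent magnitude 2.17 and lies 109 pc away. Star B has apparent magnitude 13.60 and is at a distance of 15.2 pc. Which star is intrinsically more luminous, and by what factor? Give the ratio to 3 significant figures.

Star A is more luminous, by a factor of 1.92×10^6.

Star A: M = m − 5 log₁₀ d + 5 = 2.17 − 5·2.0374 + 5 = -3.017
Star B: M = m − 5 log₁₀ d + 5 = 13.60 − 5·1.1818 + 5 = 12.691
ΔM = M_A − M_B = -3.017 − (12.691) = -15.708; smaller M is more luminous → Star A.
L ratio = 10^(0.4 |ΔM|) = 10^6.283 = 1.919×10^6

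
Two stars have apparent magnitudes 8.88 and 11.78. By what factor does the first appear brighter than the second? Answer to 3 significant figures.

14.5

Δm = 8.88 − (11.78) = -2.90
Flux ratio = 10^(−0.4 Δm) = 10^(−0.4 × -2.90) = 10^1.160 = 14.45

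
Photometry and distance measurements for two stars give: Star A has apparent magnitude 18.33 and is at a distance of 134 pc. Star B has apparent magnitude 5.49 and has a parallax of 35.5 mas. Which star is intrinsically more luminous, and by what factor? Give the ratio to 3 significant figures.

Star B is more luminous, by a factor of 6040.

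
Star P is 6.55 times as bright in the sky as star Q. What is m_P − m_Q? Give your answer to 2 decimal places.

Pogson: Δm = −2.5 log₁₀(ratio) = −2.5 log₁₀(6.55) = −2.5 × 0.8162 = -2.041
Star P is brighter, so it has the smaller magnitude: the difference is negative.

m_P − m_Q ≈ -2.04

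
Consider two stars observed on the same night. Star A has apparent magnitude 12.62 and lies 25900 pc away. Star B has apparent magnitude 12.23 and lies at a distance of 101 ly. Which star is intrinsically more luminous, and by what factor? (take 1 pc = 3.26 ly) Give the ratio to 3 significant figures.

Star A is more luminous, by a factor of 488000.

Star A: M = m − 5 log₁₀ d + 5 = 12.62 − 5·4.4133 + 5 = -4.446
Star B: d = 101 ly / 3.26 = 30.98 pc
Star B: M = m − 5 log₁₀ d + 5 = 12.23 − 5·1.4911 + 5 = 9.774
ΔM = M_A − M_B = -4.446 − (9.774) = -14.221; smaller M is more luminous → Star A.
L ratio = 10^(0.4 |ΔM|) = 10^5.688 = 488000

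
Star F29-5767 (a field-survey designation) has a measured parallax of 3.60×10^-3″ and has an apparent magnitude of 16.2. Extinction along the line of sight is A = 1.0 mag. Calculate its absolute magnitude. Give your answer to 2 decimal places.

M ≈ 7.98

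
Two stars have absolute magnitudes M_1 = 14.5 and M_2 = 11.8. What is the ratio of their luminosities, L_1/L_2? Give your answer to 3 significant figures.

L_1/L_2 ≈ 0.0832

ΔM = M_1 − M_2 = 2.7
L_1/L_2 = 10^(−0.4 ΔM) = 10^-1.080 = 0.08318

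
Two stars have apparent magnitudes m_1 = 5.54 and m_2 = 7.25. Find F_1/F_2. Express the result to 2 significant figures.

F_1/F_2 ≈ 4.8

Δm = 5.54 − (7.25) = -1.71
Flux ratio = 10^(−0.4 Δm) = 10^(−0.4 × -1.71) = 10^0.684 = 4.831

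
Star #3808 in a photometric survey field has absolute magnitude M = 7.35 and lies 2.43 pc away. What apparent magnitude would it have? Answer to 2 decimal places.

m ≈ 4.28

m = M + 5 log₁₀ d − 5 = 7.35 + 5·0.3856 − 5 = 4.278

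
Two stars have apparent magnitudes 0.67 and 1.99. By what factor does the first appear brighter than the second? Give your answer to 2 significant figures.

Magnitude difference = -1.32
Flux ratio = 10^(−0.4 Δm) = 10^(−0.4 × -1.32) = 10^0.528 = 3.373

3.4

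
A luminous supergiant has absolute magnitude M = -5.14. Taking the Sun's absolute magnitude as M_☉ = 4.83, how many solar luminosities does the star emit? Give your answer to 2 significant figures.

M − M_☉ = -5.14 − 4.83 = -9.970
L/L_☉ = 10^(−0.4 (M − M_☉)) = 10^3.988 = 9727

L/L_☉ ≈ 9700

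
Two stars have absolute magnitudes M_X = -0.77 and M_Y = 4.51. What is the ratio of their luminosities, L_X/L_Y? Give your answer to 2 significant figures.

L_X/L_Y ≈ 130

ΔM = M_X − M_Y = -5.28
L_X/L_Y = 10^(−0.4 ΔM) = 10^2.112 = 129.4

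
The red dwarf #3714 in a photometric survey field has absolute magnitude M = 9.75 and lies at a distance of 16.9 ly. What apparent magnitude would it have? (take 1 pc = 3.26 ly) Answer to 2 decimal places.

d = 16.9 ly / 3.26 = 5.184 pc
m = M + 5 log₁₀ d − 5 = 9.75 + 5·0.7147 − 5 = 8.323

m ≈ 8.32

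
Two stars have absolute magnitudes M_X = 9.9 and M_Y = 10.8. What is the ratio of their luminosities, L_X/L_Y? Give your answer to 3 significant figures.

ΔM = M_X − M_Y = -0.9
L_X/L_Y = 10^(−0.4 ΔM) = 10^0.360 = 2.291

L_X/L_Y ≈ 2.29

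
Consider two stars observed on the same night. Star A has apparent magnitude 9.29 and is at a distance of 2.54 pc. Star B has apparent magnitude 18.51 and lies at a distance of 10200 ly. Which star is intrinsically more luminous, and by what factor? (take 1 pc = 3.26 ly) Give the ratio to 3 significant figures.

Star B is more luminous, by a factor of 311.

Star A: M = m − 5 log₁₀ d + 5 = 9.29 − 5·0.4048 + 5 = 12.266
Star B: d = 10200 ly / 3.26 = 3129 pc
Star B: M = m − 5 log₁₀ d + 5 = 18.51 − 5·3.4954 + 5 = 6.033
ΔM = M_A − M_B = 12.266 − (6.033) = 6.233; smaller M is more luminous → Star B.
L ratio = 10^(0.4 |ΔM|) = 10^2.493 = 311.2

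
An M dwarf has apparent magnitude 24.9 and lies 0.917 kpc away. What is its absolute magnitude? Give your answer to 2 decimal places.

d = 0.917 kpc = 917.0 pc
5 log₁₀(d/10 pc) = 5 log₁₀(917.0) − 5 = 9.812
M = m − 5 log₁₀(d/10) = 24.9 − 9.812 = 15.088

M ≈ 15.09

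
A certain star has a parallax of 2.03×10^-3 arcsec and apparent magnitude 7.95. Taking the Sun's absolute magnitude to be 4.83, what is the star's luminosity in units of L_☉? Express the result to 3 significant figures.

d = 1/p = 1/2.03×10^-3″ = 492.6 pc
M = m − 5 log₁₀ d + 5 = 7.95 − 5·2.6925 + 5 = -0.513
M − M_☉ = -0.513 − 4.83 = -5.343
L/L_☉ = 10^(−0.4 × -5.343) = 137.1

L/L_☉ ≈ 137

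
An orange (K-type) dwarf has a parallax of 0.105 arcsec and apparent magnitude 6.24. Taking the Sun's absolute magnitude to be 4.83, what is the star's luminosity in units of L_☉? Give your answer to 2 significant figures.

d = 1/p = 1/0.105″ = 9.524 pc
M = m − 5 log₁₀ d + 5 = 6.24 − 5·0.9788 + 5 = 6.346
M − M_☉ = 6.346 − 4.83 = 1.516
L/L_☉ = 10^(−0.4 × 1.516) = 0.2475

L/L_☉ ≈ 0.25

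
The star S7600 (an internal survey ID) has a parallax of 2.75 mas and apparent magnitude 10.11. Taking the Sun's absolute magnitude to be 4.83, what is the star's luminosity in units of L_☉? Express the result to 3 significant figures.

d = 1/p = 1000/2.75 mas = 363.6 pc
M = m − 5 log₁₀ d + 5 = 10.11 − 5·2.5607 + 5 = 2.307
M − M_☉ = 2.307 − 4.83 = -2.523
L/L_☉ = 10^(−0.4 × -2.523) = 10.22

L/L_☉ ≈ 10.2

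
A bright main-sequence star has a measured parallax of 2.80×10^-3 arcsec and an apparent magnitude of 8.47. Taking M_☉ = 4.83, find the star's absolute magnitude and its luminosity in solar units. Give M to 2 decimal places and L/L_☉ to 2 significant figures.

M ≈ 0.71; L/L_☉ ≈ 45

d = 1/p = 1/2.80×10^-3″ = 357.1 pc
M = m − 5 log₁₀ d + 5 = 8.47 − 5·2.5528 + 5 = 0.706
M − M_☉ = 0.706 − 4.83 = -4.124
L/L_☉ = 10^(−0.4 × -4.124) = 44.64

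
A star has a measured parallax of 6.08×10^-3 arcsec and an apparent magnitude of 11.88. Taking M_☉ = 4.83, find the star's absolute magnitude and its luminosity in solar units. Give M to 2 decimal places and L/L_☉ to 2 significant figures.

d = 1/p = 1/6.08×10^-3″ = 164.5 pc
M = m − 5 log₁₀ d + 5 = 11.88 − 5·2.2161 + 5 = 5.800
M − M_☉ = 5.800 − 4.83 = 0.970
L/L_☉ = 10^(−0.4 × 0.970) = 0.4094

M ≈ 5.80; L/L_☉ ≈ 0.41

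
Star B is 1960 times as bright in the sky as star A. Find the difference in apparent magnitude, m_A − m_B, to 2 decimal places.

Pogson: Δm = −2.5 log₁₀(ratio) = −2.5 log₁₀(1960) = −2.5 × 3.2923 = -8.231
Star B is brighter so has the smaller magnitude: m_A − m_B is positive.

m_A − m_B ≈ 8.23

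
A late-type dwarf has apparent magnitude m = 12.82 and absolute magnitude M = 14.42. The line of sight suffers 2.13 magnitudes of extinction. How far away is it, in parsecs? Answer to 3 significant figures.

m − M = 5 log₁₀(d/10 pc) + A  ⇒  12.82 − (14.42) − 2.13 = 5 log₁₀(d/10)
-3.730 = 5 log₁₀(d/10)
log₁₀ d = (m − M − A)/5 + 1 = 0.2540
d = 10^0.2540 = 1.795 pc

d ≈ 1.79 pc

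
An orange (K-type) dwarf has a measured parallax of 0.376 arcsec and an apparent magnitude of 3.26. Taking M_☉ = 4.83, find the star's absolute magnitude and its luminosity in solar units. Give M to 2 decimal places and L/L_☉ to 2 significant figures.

M ≈ 6.14; L/L_☉ ≈ 0.30

d = 1/p = 1/0.376″ = 2.660 pc
M = m − 5 log₁₀ d + 5 = 3.26 − 5·0.4248 + 5 = 6.136
M − M_☉ = 6.136 − 4.83 = 1.306
L/L_☉ = 10^(−0.4 × 1.306) = 0.3003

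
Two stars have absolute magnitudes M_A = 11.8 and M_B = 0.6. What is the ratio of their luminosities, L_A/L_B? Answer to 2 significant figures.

ΔM = M_A − M_B = 11.2
L_A/L_B = 10^(−0.4 ΔM) = 10^-4.480 = 3.311×10^-5

L_A/L_B ≈ 3.3×10^-5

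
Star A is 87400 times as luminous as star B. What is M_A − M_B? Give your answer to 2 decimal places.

Pogson: ΔM = −2.5 log₁₀(ratio) = −2.5 log₁₀(87400) = −2.5 × 4.9415 = -12.354
Star A is brighter, so it has the smaller magnitude: the difference is negative.

M_A − M_B ≈ -12.35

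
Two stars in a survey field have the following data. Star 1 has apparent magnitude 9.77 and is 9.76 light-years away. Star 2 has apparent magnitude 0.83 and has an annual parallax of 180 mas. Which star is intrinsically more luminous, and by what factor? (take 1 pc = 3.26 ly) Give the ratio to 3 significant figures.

Star 1: d = 9.76 ly / 3.26 = 2.994 pc
Star 1: M = m − 5 log₁₀ d + 5 = 9.77 − 5·0.4762 + 5 = 12.389
Star 2: p = 180 mas = 0.180″ → d = 1/p = 5.556 pc
Star 2: M = m − 5 log₁₀ d + 5 = 0.83 − 5·0.7447 + 5 = 2.106
ΔM = M_1 − M_2 = 12.389 − (2.106) = 10.282; smaller M is more luminous → Star 2.
L ratio = 10^(0.4 |ΔM|) = 10^4.113 = 12970

Star 2 is more luminous, by a factor of 13000.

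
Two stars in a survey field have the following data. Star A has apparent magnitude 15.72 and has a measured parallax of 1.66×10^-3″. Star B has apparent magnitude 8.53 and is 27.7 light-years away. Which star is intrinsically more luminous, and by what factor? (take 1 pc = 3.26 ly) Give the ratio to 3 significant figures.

Star A: d = 1/p = 1/1.66×10^-3″ = 602.4 pc
Star A: M = m − 5 log₁₀ d + 5 = 15.72 − 5·2.7799 + 5 = 6.821
Star B: d = 27.7 ly / 3.26 = 8.497 pc
Star B: M = m − 5 log₁₀ d + 5 = 8.53 − 5·0.9293 + 5 = 8.884
ΔM = M_A − M_B = 6.821 − (8.884) = -2.063; smaller M is more luminous → Star A.
L ratio = 10^(0.4 |ΔM|) = 10^0.825 = 6.687

Star A is more luminous, by a factor of 6.69.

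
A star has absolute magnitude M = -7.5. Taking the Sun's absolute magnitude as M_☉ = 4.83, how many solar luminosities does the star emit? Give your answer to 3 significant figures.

L/L_☉ ≈ 85500

M − M_☉ = -7.5 − 4.83 = -12.330
L/L_☉ = 10^(−0.4 (M − M_☉)) = 10^4.932 = 85510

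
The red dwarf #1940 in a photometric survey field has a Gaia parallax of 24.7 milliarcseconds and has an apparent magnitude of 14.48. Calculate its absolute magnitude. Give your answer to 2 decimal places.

p = 24.7 mas = 0.0247″ → d = 1/p = 40.49 pc
5 log₁₀(d/10 pc) = 5 log₁₀(40.49) − 5 = 3.037
M = m − 5 log₁₀(d/10) = 14.48 − 3.037 = 11.443

M ≈ 11.44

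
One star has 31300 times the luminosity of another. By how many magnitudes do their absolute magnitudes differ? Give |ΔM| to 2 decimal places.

|ΔM| ≈ 11.24

Pogson: ΔM = −2.5 log₁₀(ratio) = −2.5 log₁₀(31300) = −2.5 × 4.4955 = -11.239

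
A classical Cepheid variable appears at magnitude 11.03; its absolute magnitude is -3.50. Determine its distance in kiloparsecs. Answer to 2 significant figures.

Distance modulus: m − M = 11.03 − (-3.50) = 14.530
m − M = 5 log₁₀ d − 5
log₁₀ d = (m − M)/5 + 1 = 3.9060
d = 10^3.9060 = 8054 pc
= 8.054 kpc

d ≈ 8.1 kpc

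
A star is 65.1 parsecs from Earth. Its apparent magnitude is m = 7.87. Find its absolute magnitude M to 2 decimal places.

M ≈ 3.80

5 log₁₀(d/10 pc) = 5 log₁₀(65.10) − 5 = 4.068
M = m − 5 log₁₀(d/10) = 7.87 − 4.068 = 3.802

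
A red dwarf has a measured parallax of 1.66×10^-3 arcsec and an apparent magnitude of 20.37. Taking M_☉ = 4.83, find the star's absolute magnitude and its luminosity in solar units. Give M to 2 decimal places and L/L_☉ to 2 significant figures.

M ≈ 11.47; L/L_☉ ≈ 2.2×10^-3

d = 1/p = 1/1.66×10^-3″ = 602.4 pc
M = m − 5 log₁₀ d + 5 = 20.37 − 5·2.7799 + 5 = 11.471
M − M_☉ = 11.471 − 4.83 = 6.641
L/L_☉ = 10^(−0.4 × 6.641) = 2.207×10^-3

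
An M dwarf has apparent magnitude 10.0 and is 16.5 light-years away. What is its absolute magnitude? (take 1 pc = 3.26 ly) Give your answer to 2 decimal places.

M ≈ 11.48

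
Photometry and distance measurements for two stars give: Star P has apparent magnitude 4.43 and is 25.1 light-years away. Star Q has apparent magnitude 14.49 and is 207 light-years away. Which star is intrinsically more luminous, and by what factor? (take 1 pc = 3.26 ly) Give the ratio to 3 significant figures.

Star P: d = 25.1 ly / 3.26 = 7.699 pc
Star P: M = m − 5 log₁₀ d + 5 = 4.43 − 5·0.8865 + 5 = 4.998
Star Q: d = 207 ly / 3.26 = 63.50 pc
Star Q: M = m − 5 log₁₀ d + 5 = 14.49 − 5·1.8028 + 5 = 10.476
ΔM = M_P − M_Q = 4.998 − (10.476) = -5.479; smaller M is more luminous → Star P.
L ratio = 10^(0.4 |ΔM|) = 10^2.191 = 155.4

Star P is more luminous, by a factor of 155.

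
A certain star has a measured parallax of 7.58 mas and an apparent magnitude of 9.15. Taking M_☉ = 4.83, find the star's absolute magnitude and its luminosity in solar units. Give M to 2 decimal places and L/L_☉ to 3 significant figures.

M ≈ 3.55; L/L_☉ ≈ 3.26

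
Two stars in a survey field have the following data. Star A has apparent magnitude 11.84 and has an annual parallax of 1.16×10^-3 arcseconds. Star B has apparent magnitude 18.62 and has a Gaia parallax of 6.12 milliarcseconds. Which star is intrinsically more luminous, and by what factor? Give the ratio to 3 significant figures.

Star A is more luminous, by a factor of 14300.

Star A: d = 1/p = 1/1.16×10^-3″ = 862.1 pc
Star A: M = m − 5 log₁₀ d + 5 = 11.84 − 5·2.9355 + 5 = 2.162
Star B: p = 6.12 mas = 6.12×10^-3″ → d = 1/p = 163.4 pc
Star B: M = m − 5 log₁₀ d + 5 = 18.62 − 5·2.2132 + 5 = 12.554
ΔM = M_A − M_B = 2.162 − (12.554) = -10.391; smaller M is more luminous → Star A.
L ratio = 10^(0.4 |ΔM|) = 10^4.157 = 14340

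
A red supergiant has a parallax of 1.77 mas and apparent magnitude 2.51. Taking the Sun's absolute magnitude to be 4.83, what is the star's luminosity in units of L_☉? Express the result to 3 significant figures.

L/L_☉ ≈ 27000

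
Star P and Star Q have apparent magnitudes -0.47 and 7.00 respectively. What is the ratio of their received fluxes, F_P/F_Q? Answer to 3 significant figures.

Magnitude difference = -7.47
Flux ratio = 10^(−0.4 Δm) = 10^(−0.4 × -7.47) = 10^2.988 = 972.7

F_P/F_Q ≈ 973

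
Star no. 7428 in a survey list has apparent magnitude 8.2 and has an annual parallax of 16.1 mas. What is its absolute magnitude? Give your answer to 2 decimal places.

M ≈ 4.23

p = 16.1 mas = 0.0161″ → d = 1/p = 62.11 pc
5 log₁₀(d/10 pc) = 5 log₁₀(62.11) − 5 = 3.966
M = m − 5 log₁₀(d/10) = 8.2 − 3.966 = 4.234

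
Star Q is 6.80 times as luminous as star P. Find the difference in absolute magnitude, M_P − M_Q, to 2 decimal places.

Pogson: ΔM = −2.5 log₁₀(ratio) = −2.5 log₁₀(6.80) = −2.5 × 0.8325 = -2.081
Star Q is brighter so has the smaller magnitude: M_P − M_Q is positive.

M_P − M_Q ≈ 2.08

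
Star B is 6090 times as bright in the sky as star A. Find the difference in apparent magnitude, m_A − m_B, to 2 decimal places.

Pogson: Δm = −2.5 log₁₀(ratio) = −2.5 log₁₀(6090) = −2.5 × 3.7846 = -9.462
Star B is brighter so has the smaller magnitude: m_A − m_B is positive.

m_A − m_B ≈ 9.46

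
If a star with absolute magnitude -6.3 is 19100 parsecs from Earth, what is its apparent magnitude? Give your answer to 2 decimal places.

m ≈ 10.11

m = M + 5 log₁₀ d − 5 = -6.3 + 5·4.2810 − 5 = 10.105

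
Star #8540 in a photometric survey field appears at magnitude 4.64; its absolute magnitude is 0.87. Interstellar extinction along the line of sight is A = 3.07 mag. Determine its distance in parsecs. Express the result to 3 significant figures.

m − M = 5 log₁₀(d/10 pc) + A  ⇒  4.64 − (0.87) − 3.07 = 5 log₁₀(d/10)
0.700 = 5 log₁₀(d/10)
log₁₀ d = (m − M − A)/5 + 1 = 1.1400
d = 10^1.1400 = 13.80 pc

d ≈ 13.8 pc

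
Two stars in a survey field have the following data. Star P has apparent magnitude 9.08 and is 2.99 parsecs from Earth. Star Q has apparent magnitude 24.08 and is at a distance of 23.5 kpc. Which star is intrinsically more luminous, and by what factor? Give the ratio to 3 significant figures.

Star Q is more luminous, by a factor of 61.8.

Star P: M = m − 5 log₁₀ d + 5 = 9.08 − 5·0.4757 + 5 = 11.702
Star Q: d = 23.5 kpc = 23500 pc
Star Q: M = m − 5 log₁₀ d + 5 = 24.08 − 5·4.3711 + 5 = 7.225
ΔM = M_P − M_Q = 11.702 − (7.225) = 4.477; smaller M is more luminous → Star Q.
L ratio = 10^(0.4 |ΔM|) = 10^1.791 = 61.77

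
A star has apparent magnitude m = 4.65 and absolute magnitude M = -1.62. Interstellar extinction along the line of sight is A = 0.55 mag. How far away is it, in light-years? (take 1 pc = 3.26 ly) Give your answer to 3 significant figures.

m − M = 5 log₁₀(d/10 pc) + A  ⇒  4.65 − (-1.62) − 0.55 = 5 log₁₀(d/10)
5.720 = 5 log₁₀(d/10)
log₁₀ d = (m − M − A)/5 + 1 = 2.1440
d = 10^2.1440 = 139.3 pc
= 454.2 ly

d ≈ 454 ly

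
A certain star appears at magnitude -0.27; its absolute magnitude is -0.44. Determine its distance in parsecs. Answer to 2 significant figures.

d ≈ 11 pc

Distance modulus: m − M = -0.27 − (-0.44) = 0.170
m − M = 5 log₁₀ d − 5
log₁₀ d = (m − M)/5 + 1 = 1.0340
d = 10^1.0340 = 10.81 pc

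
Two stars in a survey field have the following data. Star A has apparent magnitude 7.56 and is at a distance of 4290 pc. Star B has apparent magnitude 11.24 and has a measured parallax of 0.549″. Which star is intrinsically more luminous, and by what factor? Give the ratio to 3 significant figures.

Star A is more luminous, by a factor of 1.64×10^8.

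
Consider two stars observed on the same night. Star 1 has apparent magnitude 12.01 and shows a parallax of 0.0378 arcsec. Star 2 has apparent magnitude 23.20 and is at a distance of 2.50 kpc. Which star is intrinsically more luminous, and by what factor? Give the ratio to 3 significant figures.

Star 1 is more luminous, by a factor of 3.35.

Star 1: d = 1/p = 1/0.0378″ = 26.46 pc
Star 1: M = m − 5 log₁₀ d + 5 = 12.01 − 5·1.4225 + 5 = 9.897
Star 2: d = 2.50 kpc = 2500 pc
Star 2: M = m − 5 log₁₀ d + 5 = 23.20 − 5·3.3979 + 5 = 11.210
ΔM = M_1 − M_2 = 9.897 − (11.210) = -1.313; smaller M is more luminous → Star 1.
L ratio = 10^(0.4 |ΔM|) = 10^0.525 = 3.351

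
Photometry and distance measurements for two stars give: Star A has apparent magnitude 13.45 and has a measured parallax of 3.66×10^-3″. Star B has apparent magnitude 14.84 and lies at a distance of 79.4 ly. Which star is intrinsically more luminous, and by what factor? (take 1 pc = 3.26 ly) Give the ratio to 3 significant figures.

Star A: d = 1/p = 1/3.66×10^-3″ = 273.2 pc
Star A: M = m − 5 log₁₀ d + 5 = 13.45 − 5·2.4365 + 5 = 6.267
Star B: d = 79.4 ly / 3.26 = 24.36 pc
Star B: M = m − 5 log₁₀ d + 5 = 14.84 − 5·1.3866 + 5 = 12.907
ΔM = M_A − M_B = 6.267 − (12.907) = -6.640; smaller M is more luminous → Star A.
L ratio = 10^(0.4 |ΔM|) = 10^2.656 = 452.7

Star A is more luminous, by a factor of 453.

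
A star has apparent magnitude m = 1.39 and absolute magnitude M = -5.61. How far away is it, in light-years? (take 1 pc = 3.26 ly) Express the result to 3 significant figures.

d ≈ 819 ly

Distance modulus: m − M = 1.39 − (-5.61) = 7.000
m − M = 5 log₁₀ d − 5
log₁₀ d = (m − M)/5 + 1 = 2.4000
d = 10^2.4000 = 251.2 pc
= 818.9 ly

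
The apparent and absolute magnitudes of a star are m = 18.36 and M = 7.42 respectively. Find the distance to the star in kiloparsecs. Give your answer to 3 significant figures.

μ = m − M = 10.940
m − M = 5 log₁₀ d − 5
log₁₀ d = (m − M)/5 + 1 = 3.1880
d = 10^3.1880 = 1542 pc
= 1.542 kpc

d ≈ 1.54 kpc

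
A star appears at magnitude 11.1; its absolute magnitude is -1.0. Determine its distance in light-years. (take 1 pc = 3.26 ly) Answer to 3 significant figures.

d ≈ 8570 ly

Distance modulus: m − M = 11.1 − (-1.0) = 12.100
m − M = 5 log₁₀ d − 5
log₁₀ d = (m − M)/5 + 1 = 3.4200
d = 10^3.4200 = 2630 pc
= 8575 ly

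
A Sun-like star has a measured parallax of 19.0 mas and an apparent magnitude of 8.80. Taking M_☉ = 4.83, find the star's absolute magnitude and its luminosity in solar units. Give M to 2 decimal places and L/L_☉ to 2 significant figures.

M ≈ 5.19; L/L_☉ ≈ 0.72

d = 1/p = 1000/19.0 mas = 52.63 pc
M = m − 5 log₁₀ d + 5 = 8.80 − 5·1.7212 + 5 = 5.194
M − M_☉ = 5.194 − 4.83 = 0.364
L/L_☉ = 10^(−0.4 × 0.364) = 0.7153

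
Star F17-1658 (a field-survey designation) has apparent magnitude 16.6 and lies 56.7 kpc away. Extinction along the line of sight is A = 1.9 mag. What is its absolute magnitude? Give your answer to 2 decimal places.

M ≈ -4.07

d = 56.7 kpc = 56700 pc
5 log₁₀(d/10 pc) = 5 log₁₀(56700) − 5 = 18.768
M = m − 5 log₁₀(d/10) − A = 16.6 − 18.768 − 1.9 = -4.068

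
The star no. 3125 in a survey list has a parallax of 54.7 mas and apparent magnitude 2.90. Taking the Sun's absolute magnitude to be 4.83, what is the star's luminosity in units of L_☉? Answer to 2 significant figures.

L/L_☉ ≈ 20

d = 1/p = 1000/54.7 mas = 18.28 pc
M = m − 5 log₁₀ d + 5 = 2.90 − 5·1.2620 + 5 = 1.590
M − M_☉ = 1.590 − 4.83 = -3.240
L/L_☉ = 10^(−0.4 × -3.240) = 19.77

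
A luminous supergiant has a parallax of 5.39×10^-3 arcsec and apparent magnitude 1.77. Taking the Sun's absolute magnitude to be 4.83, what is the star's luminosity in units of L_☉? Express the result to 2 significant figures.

d = 1/p = 1/5.39×10^-3″ = 185.5 pc
M = m − 5 log₁₀ d + 5 = 1.77 − 5·2.2684 + 5 = -4.572
M − M_☉ = -4.572 − 4.83 = -9.402
L/L_☉ = 10^(−0.4 × -9.402) = 5765

L/L_☉ ≈ 5800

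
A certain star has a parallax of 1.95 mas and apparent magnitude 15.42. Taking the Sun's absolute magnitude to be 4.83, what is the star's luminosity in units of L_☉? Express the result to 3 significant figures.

L/L_☉ ≈ 0.153

d = 1/p = 1000/1.95 mas = 512.8 pc
M = m − 5 log₁₀ d + 5 = 15.42 − 5·2.7100 + 5 = 6.870
M − M_☉ = 6.870 − 4.83 = 2.040
L/L_☉ = 10^(−0.4 × 2.040) = 0.1527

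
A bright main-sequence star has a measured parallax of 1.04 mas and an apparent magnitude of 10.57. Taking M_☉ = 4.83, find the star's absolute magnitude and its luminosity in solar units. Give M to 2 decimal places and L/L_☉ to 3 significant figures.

M ≈ 0.66; L/L_☉ ≈ 46.8

d = 1/p = 1000/1.04 mas = 961.5 pc
M = m − 5 log₁₀ d + 5 = 10.57 − 5·2.9830 + 5 = 0.655
M − M_☉ = 0.655 − 4.83 = -4.175
L/L_☉ = 10^(−0.4 × -4.175) = 46.77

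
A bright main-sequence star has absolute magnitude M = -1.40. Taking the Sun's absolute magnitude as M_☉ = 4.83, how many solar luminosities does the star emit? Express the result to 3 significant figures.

M − M_☉ = -1.40 − 4.83 = -6.230
L/L_☉ = 10^(−0.4 (M − M_☉)) = 10^2.492 = 310.5

L/L_☉ ≈ 310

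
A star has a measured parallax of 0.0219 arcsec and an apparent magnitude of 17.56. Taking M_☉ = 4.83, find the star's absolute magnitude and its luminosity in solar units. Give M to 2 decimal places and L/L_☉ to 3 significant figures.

d = 1/p = 1/0.0219″ = 45.66 pc
M = m − 5 log₁₀ d + 5 = 17.56 − 5·1.6596 + 5 = 14.262
M − M_☉ = 14.262 − 4.83 = 9.432
L/L_☉ = 10^(−0.4 × 9.432) = 1.687×10^-4

M ≈ 14.26; L/L_☉ ≈ 1.69×10^-4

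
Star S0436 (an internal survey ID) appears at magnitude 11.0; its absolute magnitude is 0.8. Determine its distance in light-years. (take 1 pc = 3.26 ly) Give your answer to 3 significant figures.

d ≈ 3570 ly

μ = m − M = 10.200
m − M = 5 log₁₀ d − 5
log₁₀ d = (m − M)/5 + 1 = 3.0400
d = 10^3.0400 = 1096 pc
= 3575 ly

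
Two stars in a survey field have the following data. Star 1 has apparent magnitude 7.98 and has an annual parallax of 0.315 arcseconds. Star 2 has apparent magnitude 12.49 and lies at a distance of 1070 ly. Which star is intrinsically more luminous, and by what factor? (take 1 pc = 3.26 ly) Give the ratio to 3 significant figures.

Star 2 is more luminous, by a factor of 168.

Star 1: d = 1/p = 1/0.315″ = 3.175 pc
Star 1: M = m − 5 log₁₀ d + 5 = 7.98 − 5·0.5017 + 5 = 10.472
Star 2: d = 1070 ly / 3.26 = 328.2 pc
Star 2: M = m − 5 log₁₀ d + 5 = 12.49 − 5·2.5162 + 5 = 4.909
ΔM = M_1 − M_2 = 10.472 − (4.909) = 5.562; smaller M is more luminous → Star 2.
L ratio = 10^(0.4 |ΔM|) = 10^2.225 = 167.9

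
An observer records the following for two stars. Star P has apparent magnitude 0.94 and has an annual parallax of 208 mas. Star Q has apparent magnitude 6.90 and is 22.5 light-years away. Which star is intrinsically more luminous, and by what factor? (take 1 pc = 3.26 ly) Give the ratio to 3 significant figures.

Star P: p = 208 mas = 0.208″ → d = 1/p = 4.808 pc
Star P: M = m − 5 log₁₀ d + 5 = 0.94 − 5·0.6819 + 5 = 2.530
Star Q: d = 22.5 ly / 3.26 = 6.902 pc
Star Q: M = m − 5 log₁₀ d + 5 = 6.90 − 5·0.8390 + 5 = 7.705
ΔM = M_P − M_Q = 2.530 − (7.705) = -5.175; smaller M is more luminous → Star P.
L ratio = 10^(0.4 |ΔM|) = 10^2.070 = 117.5

Star P is more luminous, by a factor of 117.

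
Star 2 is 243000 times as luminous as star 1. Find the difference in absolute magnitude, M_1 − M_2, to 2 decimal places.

M_1 − M_2 ≈ 13.46

Pogson: ΔM = −2.5 log₁₀(ratio) = −2.5 log₁₀(243000) = −2.5 × 5.3856 = -13.464
Star 2 is brighter so has the smaller magnitude: M_1 − M_2 is positive.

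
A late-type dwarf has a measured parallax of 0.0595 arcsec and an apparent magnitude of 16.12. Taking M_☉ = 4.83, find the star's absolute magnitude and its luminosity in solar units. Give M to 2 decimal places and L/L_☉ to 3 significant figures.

M ≈ 14.99; L/L_☉ ≈ 8.61×10^-5

d = 1/p = 1/0.0595″ = 16.81 pc
M = m − 5 log₁₀ d + 5 = 16.12 − 5·1.2255 + 5 = 14.993
M − M_☉ = 14.993 − 4.83 = 10.163
L/L_☉ = 10^(−0.4 × 10.163) = 8.609×10^-5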